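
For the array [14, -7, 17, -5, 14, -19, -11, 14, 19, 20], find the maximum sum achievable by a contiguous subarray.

Using Kadane's algorithm on [14, -7, 17, -5, 14, -19, -11, 14, 19, 20]:

Scanning through the array:
Position 1 (value -7): max_ending_here = 7, max_so_far = 14
Position 2 (value 17): max_ending_here = 24, max_so_far = 24
Position 3 (value -5): max_ending_here = 19, max_so_far = 24
Position 4 (value 14): max_ending_here = 33, max_so_far = 33
Position 5 (value -19): max_ending_here = 14, max_so_far = 33
Position 6 (value -11): max_ending_here = 3, max_so_far = 33
Position 7 (value 14): max_ending_here = 17, max_so_far = 33
Position 8 (value 19): max_ending_here = 36, max_so_far = 36
Position 9 (value 20): max_ending_here = 56, max_so_far = 56

Maximum subarray: [14, -7, 17, -5, 14, -19, -11, 14, 19, 20]
Maximum sum: 56

The maximum subarray is [14, -7, 17, -5, 14, -19, -11, 14, 19, 20] with sum 56. This subarray runs from index 0 to index 9.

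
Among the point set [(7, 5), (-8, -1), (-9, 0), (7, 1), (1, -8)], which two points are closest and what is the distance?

Computing all pairwise distances among 5 points:

d((7, 5), (-8, -1)) = 16.1555
d((7, 5), (-9, 0)) = 16.7631
d((7, 5), (7, 1)) = 4.0
d((7, 5), (1, -8)) = 14.3178
d((-8, -1), (-9, 0)) = 1.4142 <-- minimum
d((-8, -1), (7, 1)) = 15.1327
d((-8, -1), (1, -8)) = 11.4018
d((-9, 0), (7, 1)) = 16.0312
d((-9, 0), (1, -8)) = 12.8062
d((7, 1), (1, -8)) = 10.8167

Closest pair: (-8, -1) and (-9, 0) with distance 1.4142

The closest pair is (-8, -1) and (-9, 0) with Euclidean distance 1.4142. For 5 points, brute-force pairwise comparison is shown above. For large n, the divide-and-conquer algorithm (sort by x, recurse on halves, check the dividing strip) achieves O(n log n).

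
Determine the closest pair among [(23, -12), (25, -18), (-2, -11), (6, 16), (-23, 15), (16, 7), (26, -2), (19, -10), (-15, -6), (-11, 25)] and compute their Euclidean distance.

Computing all pairwise distances among 10 points:

d((23, -12), (25, -18)) = 6.3246
d((23, -12), (-2, -11)) = 25.02
d((23, -12), (6, 16)) = 32.7567
d((23, -12), (-23, 15)) = 53.3385
d((23, -12), (16, 7)) = 20.2485
d((23, -12), (26, -2)) = 10.4403
d((23, -12), (19, -10)) = 4.4721 <-- minimum
d((23, -12), (-15, -6)) = 38.4708
d((23, -12), (-11, 25)) = 50.2494
d((25, -18), (-2, -11)) = 27.8927
d((25, -18), (6, 16)) = 38.9487
d((25, -18), (-23, 15)) = 58.2495
d((25, -18), (16, 7)) = 26.5707
d((25, -18), (26, -2)) = 16.0312
d((25, -18), (19, -10)) = 10.0
d((25, -18), (-15, -6)) = 41.7612
d((25, -18), (-11, 25)) = 56.0803
d((-2, -11), (6, 16)) = 28.1603
d((-2, -11), (-23, 15)) = 33.4215
d((-2, -11), (16, 7)) = 25.4558
d((-2, -11), (26, -2)) = 29.4109
d((-2, -11), (19, -10)) = 21.0238
d((-2, -11), (-15, -6)) = 13.9284
d((-2, -11), (-11, 25)) = 37.108
d((6, 16), (-23, 15)) = 29.0172
d((6, 16), (16, 7)) = 13.4536
d((6, 16), (26, -2)) = 26.9072
d((6, 16), (19, -10)) = 29.0689
d((6, 16), (-15, -6)) = 30.4138
d((6, 16), (-11, 25)) = 19.2354
d((-23, 15), (16, 7)) = 39.8121
d((-23, 15), (26, -2)) = 51.8652
d((-23, 15), (19, -10)) = 48.8774
d((-23, 15), (-15, -6)) = 22.4722
d((-23, 15), (-11, 25)) = 15.6205
d((16, 7), (26, -2)) = 13.4536
d((16, 7), (19, -10)) = 17.2627
d((16, 7), (-15, -6)) = 33.6155
d((16, 7), (-11, 25)) = 32.45
d((26, -2), (19, -10)) = 10.6301
d((26, -2), (-15, -6)) = 41.1947
d((26, -2), (-11, 25)) = 45.8039
d((19, -10), (-15, -6)) = 34.2345
d((19, -10), (-11, 25)) = 46.0977
d((-15, -6), (-11, 25)) = 31.257

Closest pair: (23, -12) and (19, -10) with distance 4.4721

The closest pair is (23, -12) and (19, -10) with Euclidean distance 4.4721. For 10 points, brute-force pairwise comparison is shown above. For large n, the divide-and-conquer algorithm (sort by x, recurse on halves, check the dividing strip) achieves O(n log n).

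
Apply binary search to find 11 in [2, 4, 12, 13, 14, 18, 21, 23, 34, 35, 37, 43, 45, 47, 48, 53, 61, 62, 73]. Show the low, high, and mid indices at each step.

Binary search for 11 in [2, 4, 12, 13, 14, 18, 21, 23, 34, 35, 37, 43, 45, 47, 48, 53, 61, 62, 73]:

lo=0, hi=18, mid=9, arr[mid]=35 -> 35 > 11, search left half
lo=0, hi=8, mid=4, arr[mid]=14 -> 14 > 11, search left half
lo=0, hi=3, mid=1, arr[mid]=4 -> 4 < 11, search right half
lo=2, hi=3, mid=2, arr[mid]=12 -> 12 > 11, search left half
lo=2 > hi=1, target 11 not found

Binary search determines that 11 is not in the array after 4 comparisons. The search space was exhausted without finding the target.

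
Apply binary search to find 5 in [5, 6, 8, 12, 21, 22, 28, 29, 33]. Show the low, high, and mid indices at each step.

Binary search for 5 in [5, 6, 8, 12, 21, 22, 28, 29, 33]:

lo=0, hi=8, mid=4, arr[mid]=21 -> 21 > 5, search left half
lo=0, hi=3, mid=1, arr[mid]=6 -> 6 > 5, search left half
lo=0, hi=0, mid=0, arr[mid]=5 -> Found target at index 0!

Binary search finds 5 at index 0 after 3 comparisons. The search repeatedly halves the search space by comparing with the middle element.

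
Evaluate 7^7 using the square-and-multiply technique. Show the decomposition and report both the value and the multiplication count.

Computing 7^7 by squaring (build up from 7^1; each line after the first costs one multiplication):

7^1 = 7
7^2 = (7^1)^2 = 7^2 = 49
7^3 = 7 * 7^2 = 7 * 49 = 343
7^6 = (7^3)^2 = 343^2 = 117649
7^7 = 7 * 7^6 = 7 * 117649 = 823543

Result: 823543
Multiplications needed: 4 (4 lines after 7^1)

7^7 = 823543. Using exponentiation by squaring, this requires 4 multiplications. The key idea: if the exponent is even, square the half-power; if odd, multiply by the base once.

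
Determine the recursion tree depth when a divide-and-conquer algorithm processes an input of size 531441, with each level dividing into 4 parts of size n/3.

For divide and conquer with division factor 3:

Problem sizes at each level:
Level 0: 531441
Level 1: 177147
Level 2: 59049
Level 3: 19683
Level 4: 6561
Level 5: 2187
Level 6: 729
Level 7: 243
Level 8: 81
Level 9: 27
Level 10: 9
Level 11: 3
Level 12: 1

The root is level 0 and the size-1 base case is level 12 (the tree spans levels 0 through 12, i.e. 13 levels counting the root), so the depth is the number of divisions: log_3(531441) = 12

The recursion tree depth is log_3(531441) = 12. At each level, the problem size is divided by 3, so it takes 12 divisions to reduce to a base case of size 1. The algorithm makes 4 recursive calls at each level.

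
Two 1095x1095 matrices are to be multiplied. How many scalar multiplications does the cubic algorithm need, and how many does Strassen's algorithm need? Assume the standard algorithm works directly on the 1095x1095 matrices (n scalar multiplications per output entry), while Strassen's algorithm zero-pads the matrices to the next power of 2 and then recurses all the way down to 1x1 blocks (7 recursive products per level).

Matrix multiplication for 1095x1095 matrices:

Strassen's algorithm requires power-of-2 dimensions. Pad 1095x1095 to 2048x2048 (next power of 2).

Standard algorithm: 1095^3 = 1312932375 multiplications
Strassen's algorithm: 7^(log2(2048)) = 7^11 = 1977326743 multiplications
Difference: 1312932375 - 1977326743 = -664394368 (Strassen uses MORE here due to padding overhead — for small or just-over-power-of-2 n, padding can outweigh the per-level savings)

Standard: 1312932375 multiplications (1095^3). Strassen: 1977326743 multiplications (7^11, after padding to 2048x2048). Strassen reduces 8 recursive multiplications to 7 at each level.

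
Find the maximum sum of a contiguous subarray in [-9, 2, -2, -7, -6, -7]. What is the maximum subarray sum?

Using Kadane's algorithm on [-9, 2, -2, -7, -6, -7]:

Scanning through the array:
Position 1 (value 2): max_ending_here = 2, max_so_far = 2
Position 2 (value -2): max_ending_here = 0, max_so_far = 2
Position 3 (value -7): max_ending_here = -7, max_so_far = 2
Position 4 (value -6): max_ending_here = -6, max_so_far = 2
Position 5 (value -7): max_ending_here = -7, max_so_far = 2

Maximum subarray: [2]
Maximum sum: 2

The maximum subarray is [2] with sum 2. This subarray runs from index 1 to index 1.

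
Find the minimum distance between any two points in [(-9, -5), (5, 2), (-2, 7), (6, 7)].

Computing all pairwise distances among 4 points:

d((-9, -5), (5, 2)) = 15.6525
d((-9, -5), (-2, 7)) = 13.8924
d((-9, -5), (6, 7)) = 19.2094
d((5, 2), (-2, 7)) = 8.6023
d((5, 2), (6, 7)) = 5.099 <-- minimum
d((-2, 7), (6, 7)) = 8.0

Closest pair: (5, 2) and (6, 7) with distance 5.099

The closest pair is (5, 2) and (6, 7) with Euclidean distance 5.099. For 4 points, brute-force pairwise comparison is shown above. For large n, the divide-and-conquer algorithm (sort by x, recurse on halves, check the dividing strip) achieves O(n log n).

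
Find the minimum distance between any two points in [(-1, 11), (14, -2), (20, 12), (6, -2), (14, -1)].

Computing all pairwise distances among 5 points:

d((-1, 11), (14, -2)) = 19.8494
d((-1, 11), (20, 12)) = 21.0238
d((-1, 11), (6, -2)) = 14.7648
d((-1, 11), (14, -1)) = 19.2094
d((14, -2), (20, 12)) = 15.2315
d((14, -2), (6, -2)) = 8.0
d((14, -2), (14, -1)) = 1.0 <-- minimum
d((20, 12), (6, -2)) = 19.799
d((20, 12), (14, -1)) = 14.3178
d((6, -2), (14, -1)) = 8.0623

Closest pair: (14, -2) and (14, -1) with distance 1.0

The closest pair is (14, -2) and (14, -1) with Euclidean distance 1.0. For 5 points, brute-force pairwise comparison is shown above. For large n, the divide-and-conquer algorithm (sort by x, recurse on halves, check the dividing strip) achieves O(n log n).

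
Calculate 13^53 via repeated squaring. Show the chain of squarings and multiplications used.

Computing 13^53 by squaring (build up from 13^1; each line after the first costs one multiplication):

13^1 = 13
13^2 = (13^1)^2 = 13^2 = 169
13^3 = 13 * 13^2 = 13 * 169 = 2197
13^6 = (13^3)^2 = 2197^2 = 4826809
13^12 = (13^6)^2 = 4826809^2 = 23298085122481
13^13 = 13 * 13^12 = 13 * 23298085122481 = 302875106592253
13^26 = (13^13)^2 = 302875106592253^2 = 91733330193268616658399616009
13^52 = (13^26)^2 = 91733330193268616658399616009^2 = 8415003868347247618489696679505181495471801448798649088081
13^53 = 13 * 13^52 = 13 * 8415003868347247618489696679505181495471801448798649088081 = 109395050288514219040366056833567359441133418834382438145053

Result: 109395050288514219040366056833567359441133418834382438145053
Multiplications needed: 8 (8 lines after 13^1)

13^53 = 109395050288514219040366056833567359441133418834382438145053. Using exponentiation by squaring, this requires 8 multiplications. The key idea: if the exponent is even, square the half-power; if odd, multiply by the base once.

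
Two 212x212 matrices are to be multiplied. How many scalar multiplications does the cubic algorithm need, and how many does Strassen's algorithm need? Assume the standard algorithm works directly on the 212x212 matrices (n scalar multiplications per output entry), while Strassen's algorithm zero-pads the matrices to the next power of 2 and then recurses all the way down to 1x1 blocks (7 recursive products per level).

Matrix multiplication for 212x212 matrices:

Strassen's algorithm requires power-of-2 dimensions. Pad 212x212 to 256x256 (next power of 2).

Standard algorithm: 212^3 = 9528128 multiplications
Strassen's algorithm: 7^(log2(256)) = 7^8 = 5764801 multiplications
Savings: 9528128 - 5764801 = 3763327 multiplications

Standard: 9528128 multiplications (212^3). Strassen: 5764801 multiplications (7^8, after padding to 256x256). Strassen reduces 8 recursive multiplications to 7 at each level.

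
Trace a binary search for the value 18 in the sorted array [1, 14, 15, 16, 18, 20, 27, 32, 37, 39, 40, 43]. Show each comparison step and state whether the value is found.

Binary search for 18 in [1, 14, 15, 16, 18, 20, 27, 32, 37, 39, 40, 43]:

lo=0, hi=11, mid=5, arr[mid]=20 -> 20 > 18, search left half
lo=0, hi=4, mid=2, arr[mid]=15 -> 15 < 18, search right half
lo=3, hi=4, mid=3, arr[mid]=16 -> 16 < 18, search right half
lo=4, hi=4, mid=4, arr[mid]=18 -> Found target at index 4!

Binary search finds 18 at index 4 after 4 comparisons. The search repeatedly halves the search space by comparing with the middle element.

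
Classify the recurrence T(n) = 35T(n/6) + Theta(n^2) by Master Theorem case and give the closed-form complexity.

Master Theorem for T(n) = 35T(n/6) + O(n^2):

a = 35, b = 6, c = 2
log_b(a) = log_6(35) = 1.9843

Case 3: c = 2 > log_6(35) = 1.9843
T(n) = O(n^2) = O(n^2)

For T(n) = 35T(n/6) + O(n^2): log_6(35) = 1.9843. This is Case 3 of the Master Theorem (c > log_b(a), work dominated by root), giving O(n^2).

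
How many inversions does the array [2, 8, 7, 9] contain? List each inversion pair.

Finding inversions in [2, 8, 7, 9]:

(1, 2): arr[1]=8 > arr[2]=7

Total inversions: 1

The array has 1 inversion(s): (1,2). Each pair (i,j) satisfies i < j and arr[i] > arr[j].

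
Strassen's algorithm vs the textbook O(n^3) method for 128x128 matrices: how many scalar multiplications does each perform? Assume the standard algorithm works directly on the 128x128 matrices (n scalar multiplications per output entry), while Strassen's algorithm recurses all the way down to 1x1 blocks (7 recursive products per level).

Matrix multiplication for 128x128 matrices:

Standard algorithm: 128^3 = 2097152 multiplications
Strassen's algorithm: 7^(log2(128)) = 7^7 = 823543 multiplications
Savings: 2097152 - 823543 = 1273609 multiplications

Standard: 2097152 multiplications (128^3). Strassen: 823543 multiplications (7^7). Strassen reduces 8 recursive multiplications to 7 at each level.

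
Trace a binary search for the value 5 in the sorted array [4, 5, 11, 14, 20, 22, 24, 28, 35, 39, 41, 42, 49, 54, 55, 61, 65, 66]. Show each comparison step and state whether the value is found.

Binary search for 5 in [4, 5, 11, 14, 20, 22, 24, 28, 35, 39, 41, 42, 49, 54, 55, 61, 65, 66]:

lo=0, hi=17, mid=8, arr[mid]=35 -> 35 > 5, search left half
lo=0, hi=7, mid=3, arr[mid]=14 -> 14 > 5, search left half
lo=0, hi=2, mid=1, arr[mid]=5 -> Found target at index 1!

Binary search finds 5 at index 1 after 3 comparisons. The search repeatedly halves the search space by comparing with the middle element.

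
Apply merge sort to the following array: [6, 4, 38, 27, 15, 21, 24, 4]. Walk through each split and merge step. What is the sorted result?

Merge sort trace:

Split: [6, 4, 38, 27, 15, 21, 24, 4] -> [6, 4, 38, 27] and [15, 21, 24, 4]
  Split: [6, 4, 38, 27] -> [6, 4] and [38, 27]
    Split: [6, 4] -> [6] and [4]
    Merge: [6] + [4] -> [4, 6]
    Split: [38, 27] -> [38] and [27]
    Merge: [38] + [27] -> [27, 38]
  Merge: [4, 6] + [27, 38] -> [4, 6, 27, 38]
  Split: [15, 21, 24, 4] -> [15, 21] and [24, 4]
    Split: [15, 21] -> [15] and [21]
    Merge: [15] + [21] -> [15, 21]
    Split: [24, 4] -> [24] and [4]
    Merge: [24] + [4] -> [4, 24]
  Merge: [15, 21] + [4, 24] -> [4, 15, 21, 24]
Merge: [4, 6, 27, 38] + [4, 15, 21, 24] -> [4, 4, 6, 15, 21, 24, 27, 38]

Final sorted array: [4, 4, 6, 15, 21, 24, 27, 38]

The merge sort proceeds by recursively splitting the array and merging sorted halves.
After all merges, the sorted array is [4, 4, 6, 15, 21, 24, 27, 38].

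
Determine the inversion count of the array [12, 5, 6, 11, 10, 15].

Finding inversions in [12, 5, 6, 11, 10, 15]:

(0, 1): arr[0]=12 > arr[1]=5
(0, 2): arr[0]=12 > arr[2]=6
(0, 3): arr[0]=12 > arr[3]=11
(0, 4): arr[0]=12 > arr[4]=10
(3, 4): arr[3]=11 > arr[4]=10

Total inversions: 5

The array has 5 inversion(s): (0,1), (0,2), (0,3), (0,4), (3,4). Each pair (i,j) satisfies i < j and arr[i] > arr[j].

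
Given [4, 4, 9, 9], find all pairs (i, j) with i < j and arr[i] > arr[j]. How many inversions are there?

Finding inversions in [4, 4, 9, 9]:


Total inversions: 0

The array has 0 inversions. It is already sorted.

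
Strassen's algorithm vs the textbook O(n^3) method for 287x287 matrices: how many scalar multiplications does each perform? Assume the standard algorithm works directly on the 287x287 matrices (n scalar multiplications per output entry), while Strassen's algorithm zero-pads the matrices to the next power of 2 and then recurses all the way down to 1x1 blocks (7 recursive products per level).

Matrix multiplication for 287x287 matrices:

Strassen's algorithm requires power-of-2 dimensions. Pad 287x287 to 512x512 (next power of 2).

Standard algorithm: 287^3 = 23639903 multiplications
Strassen's algorithm: 7^(log2(512)) = 7^9 = 40353607 multiplications
Difference: 23639903 - 40353607 = -16713704 (Strassen uses MORE here due to padding overhead — for small or just-over-power-of-2 n, padding can outweigh the per-level savings)

Standard: 23639903 multiplications (287^3). Strassen: 40353607 multiplications (7^9, after padding to 512x512). Strassen reduces 8 recursive multiplications to 7 at each level.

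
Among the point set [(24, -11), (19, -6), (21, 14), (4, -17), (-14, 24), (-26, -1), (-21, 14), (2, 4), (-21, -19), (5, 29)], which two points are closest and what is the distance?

Computing all pairwise distances among 10 points:

d((24, -11), (19, -6)) = 7.0711 <-- minimum
d((24, -11), (21, 14)) = 25.1794
d((24, -11), (4, -17)) = 20.8806
d((24, -11), (-14, 24)) = 51.6624
d((24, -11), (-26, -1)) = 50.9902
d((24, -11), (-21, 14)) = 51.4782
d((24, -11), (2, 4)) = 26.6271
d((24, -11), (-21, -19)) = 45.7056
d((24, -11), (5, 29)) = 44.2832
d((19, -6), (21, 14)) = 20.0998
d((19, -6), (4, -17)) = 18.6011
d((19, -6), (-14, 24)) = 44.5982
d((19, -6), (-26, -1)) = 45.2769
d((19, -6), (-21, 14)) = 44.7214
d((19, -6), (2, 4)) = 19.7231
d((19, -6), (-21, -19)) = 42.0595
d((19, -6), (5, 29)) = 37.6962
d((21, 14), (4, -17)) = 35.3553
d((21, 14), (-14, 24)) = 36.4005
d((21, 14), (-26, -1)) = 49.3356
d((21, 14), (-21, 14)) = 42.0
d((21, 14), (2, 4)) = 21.4709
d((21, 14), (-21, -19)) = 53.4135
d((21, 14), (5, 29)) = 21.9317
d((4, -17), (-14, 24)) = 44.7772
d((4, -17), (-26, -1)) = 34.0
d((4, -17), (-21, 14)) = 39.8246
d((4, -17), (2, 4)) = 21.095
d((4, -17), (-21, -19)) = 25.0799
d((4, -17), (5, 29)) = 46.0109
d((-14, 24), (-26, -1)) = 27.7308
d((-14, 24), (-21, 14)) = 12.2066
d((-14, 24), (2, 4)) = 25.6125
d((-14, 24), (-21, -19)) = 43.566
d((-14, 24), (5, 29)) = 19.6469
d((-26, -1), (-21, 14)) = 15.8114
d((-26, -1), (2, 4)) = 28.4429
d((-26, -1), (-21, -19)) = 18.6815
d((-26, -1), (5, 29)) = 43.1393
d((-21, 14), (2, 4)) = 25.0799
d((-21, 14), (-21, -19)) = 33.0
d((-21, 14), (5, 29)) = 30.0167
d((2, 4), (-21, -19)) = 32.5269
d((2, 4), (5, 29)) = 25.1794
d((-21, -19), (5, 29)) = 54.5894

Closest pair: (24, -11) and (19, -6) with distance 7.0711

The closest pair is (24, -11) and (19, -6) with Euclidean distance 7.0711. For 10 points, brute-force pairwise comparison is shown above. For large n, the divide-and-conquer algorithm (sort by x, recurse on halves, check the dividing strip) achieves O(n log n).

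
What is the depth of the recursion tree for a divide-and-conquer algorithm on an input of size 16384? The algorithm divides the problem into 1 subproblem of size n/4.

For divide and conquer with division factor 4:

Problem sizes at each level:
Level 0: 16384
Level 1: 4096
Level 2: 1024
Level 3: 256
Level 4: 64
Level 5: 16
Level 6: 4
Level 7: 1

The root is level 0 and the size-1 base case is level 7 (the tree spans levels 0 through 7, i.e. 8 levels counting the root), so the depth is the number of divisions: log_4(16384) = 7

The recursion tree depth is log_4(16384) = 7. At each level, the problem size is divided by 4, so it takes 7 divisions to reduce to a base case of size 1. The algorithm makes 1 recursive call at each level.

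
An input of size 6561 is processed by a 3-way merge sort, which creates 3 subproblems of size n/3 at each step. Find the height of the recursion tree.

For divide and conquer with division factor 3:

Problem sizes at each level:
Level 0: 6561
Level 1: 2187
Level 2: 729
Level 3: 243
Level 4: 81
Level 5: 27
Level 6: 9
Level 7: 3
Level 8: 1

The root is level 0 and the size-1 base case is level 8 (the tree spans levels 0 through 8, i.e. 9 levels counting the root), so the depth is the number of divisions: log_3(6561) = 8

The recursion tree depth is log_3(6561) = 8. At each level, the problem size is divided by 3, so it takes 8 divisions to reduce to a base case of size 1. The algorithm makes 3 recursive calls at each level.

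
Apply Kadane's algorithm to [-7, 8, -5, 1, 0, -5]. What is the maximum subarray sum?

Using Kadane's algorithm on [-7, 8, -5, 1, 0, -5]:

Scanning through the array:
Position 1 (value 8): max_ending_here = 8, max_so_far = 8
Position 2 (value -5): max_ending_here = 3, max_so_far = 8
Position 3 (value 1): max_ending_here = 4, max_so_far = 8
Position 4 (value 0): max_ending_here = 4, max_so_far = 8
Position 5 (value -5): max_ending_here = -1, max_so_far = 8

Maximum subarray: [8]
Maximum sum: 8

The maximum subarray is [8] with sum 8. This subarray runs from index 1 to index 1.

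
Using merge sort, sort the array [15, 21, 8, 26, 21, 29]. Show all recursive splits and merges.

Merge sort trace:

Split: [15, 21, 8, 26, 21, 29] -> [15, 21, 8] and [26, 21, 29]
  Split: [15, 21, 8] -> [15] and [21, 8]
    Split: [21, 8] -> [21] and [8]
    Merge: [21] + [8] -> [8, 21]
  Merge: [15] + [8, 21] -> [8, 15, 21]
  Split: [26, 21, 29] -> [26] and [21, 29]
    Split: [21, 29] -> [21] and [29]
    Merge: [21] + [29] -> [21, 29]
  Merge: [26] + [21, 29] -> [21, 26, 29]
Merge: [8, 15, 21] + [21, 26, 29] -> [8, 15, 21, 21, 26, 29]

Final sorted array: [8, 15, 21, 21, 26, 29]

The merge sort proceeds by recursively splitting the array and merging sorted halves.
After all merges, the sorted array is [8, 15, 21, 21, 26, 29].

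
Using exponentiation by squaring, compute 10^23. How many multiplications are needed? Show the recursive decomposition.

Computing 10^23 by squaring (build up from 10^1; each line after the first costs one multiplication):

10^1 = 10
10^2 = (10^1)^2 = 10^2 = 100
10^4 = (10^2)^2 = 100^2 = 10000
10^5 = 10 * 10^4 = 10 * 10000 = 100000
10^10 = (10^5)^2 = 100000^2 = 10000000000
10^11 = 10 * 10^10 = 10 * 10000000000 = 100000000000
10^22 = (10^11)^2 = 100000000000^2 = 10000000000000000000000
10^23 = 10 * 10^22 = 10 * 10000000000000000000000 = 100000000000000000000000

Result: 100000000000000000000000
Multiplications needed: 7 (7 lines after 10^1)

10^23 = 100000000000000000000000. Using exponentiation by squaring, this requires 7 multiplications. The key idea: if the exponent is even, square the half-power; if odd, multiply by the base once.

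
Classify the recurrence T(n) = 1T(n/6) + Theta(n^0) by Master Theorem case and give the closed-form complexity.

Master Theorem for T(n) = 1T(n/6) + O(n^0):

a = 1, b = 6, c = 0
log_b(a) = log_6(1) = 0.0000

Case 2: c = 0 = log_6(1) = 0.0000
T(n) = O(n^0 log n) = O(log n)

For T(n) = 1T(n/6) + O(n^0): log_6(1) = 0.0000. This is Case 2 of the Master Theorem (c = log_b(a), equal work at all levels), giving O(log n).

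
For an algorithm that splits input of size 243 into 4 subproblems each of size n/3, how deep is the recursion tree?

For divide and conquer with division factor 3:

Problem sizes at each level:
Level 0: 243
Level 1: 81
Level 2: 27
Level 3: 9
Level 4: 3
Level 5: 1

The root is level 0 and the size-1 base case is level 5 (the tree spans levels 0 through 5, i.e. 6 levels counting the root), so the depth is the number of divisions: log_3(243) = 5

The recursion tree depth is log_3(243) = 5. At each level, the problem size is divided by 3, so it takes 5 divisions to reduce to a base case of size 1. The algorithm makes 4 recursive calls at each level.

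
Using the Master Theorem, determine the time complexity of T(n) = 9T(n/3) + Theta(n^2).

Master Theorem for T(n) = 9T(n/3) + O(n^2):

a = 9, b = 3, c = 2
log_b(a) = log_3(9) = 2.0000

Case 2: c = 2 = log_3(9) = 2.0000
T(n) = O(n^2 log n) = O(n^2 log n)

For T(n) = 9T(n/3) + O(n^2): log_3(9) = 2.0000. This is Case 2 of the Master Theorem (c = log_b(a), equal work at all levels), giving O(n^2 log n).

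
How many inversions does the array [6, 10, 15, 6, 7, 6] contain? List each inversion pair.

Finding inversions in [6, 10, 15, 6, 7, 6]:

(1, 3): arr[1]=10 > arr[3]=6
(1, 4): arr[1]=10 > arr[4]=7
(1, 5): arr[1]=10 > arr[5]=6
(2, 3): arr[2]=15 > arr[3]=6
(2, 4): arr[2]=15 > arr[4]=7
(2, 5): arr[2]=15 > arr[5]=6
(4, 5): arr[4]=7 > arr[5]=6

Total inversions: 7

The array has 7 inversion(s): (1,3), (1,4), (1,5), (2,3), (2,4), (2,5), (4,5). Each pair (i,j) satisfies i < j and arr[i] > arr[j].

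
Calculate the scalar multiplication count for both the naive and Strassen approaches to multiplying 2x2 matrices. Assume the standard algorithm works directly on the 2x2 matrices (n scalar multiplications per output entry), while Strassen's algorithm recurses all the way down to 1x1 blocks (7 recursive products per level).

Matrix multiplication for 2x2 matrices:

Standard algorithm: 2^3 = 8 multiplications
Strassen's algorithm: 7^(log2(2)) = 7^1 = 7 multiplications
Savings: 8 - 7 = 1 multiplications

Standard: 8 multiplications (2^3). Strassen: 7 multiplications (7^1). Strassen reduces 8 recursive multiplications to 7 at each level.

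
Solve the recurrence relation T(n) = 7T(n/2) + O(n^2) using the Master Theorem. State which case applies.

Master Theorem for T(n) = 7T(n/2) + O(n^2):

a = 7, b = 2, c = 2
log_b(a) = log_2(7) = 2.8074

Case 1: c = 2 < log_2(7) = 2.8074
T(n) = O(n^(log_2 7))

For T(n) = 7T(n/2) + O(n^2): log_2(7) = 2.8074. This is Case 1 of the Master Theorem (c < log_b(a), work dominated by leaves), giving O(n^(log_2 7)).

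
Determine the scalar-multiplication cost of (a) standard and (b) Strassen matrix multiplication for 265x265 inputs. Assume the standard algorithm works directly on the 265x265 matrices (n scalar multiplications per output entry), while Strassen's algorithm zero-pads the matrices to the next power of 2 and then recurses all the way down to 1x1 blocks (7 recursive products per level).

Matrix multiplication for 265x265 matrices:

Strassen's algorithm requires power-of-2 dimensions. Pad 265x265 to 512x512 (next power of 2).

Standard algorithm: 265^3 = 18609625 multiplications
Strassen's algorithm: 7^(log2(512)) = 7^9 = 40353607 multiplications
Difference: 18609625 - 40353607 = -21743982 (Strassen uses MORE here due to padding overhead — for small or just-over-power-of-2 n, padding can outweigh the per-level savings)

Standard: 18609625 multiplications (265^3). Strassen: 40353607 multiplications (7^9, after padding to 512x512). Strassen reduces 8 recursive multiplications to 7 at each level.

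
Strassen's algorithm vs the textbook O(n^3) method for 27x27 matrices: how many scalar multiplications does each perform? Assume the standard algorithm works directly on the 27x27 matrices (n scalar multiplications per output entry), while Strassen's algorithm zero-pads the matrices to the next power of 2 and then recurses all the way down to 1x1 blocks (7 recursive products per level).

Matrix multiplication for 27x27 matrices:

Strassen's algorithm requires power-of-2 dimensions. Pad 27x27 to 32x32 (next power of 2).

Standard algorithm: 27^3 = 19683 multiplications
Strassen's algorithm: 7^(log2(32)) = 7^5 = 16807 multiplications
Savings: 19683 - 16807 = 2876 multiplications

Standard: 19683 multiplications (27^3). Strassen: 16807 multiplications (7^5, after padding to 32x32). Strassen reduces 8 recursive multiplications to 7 at each level.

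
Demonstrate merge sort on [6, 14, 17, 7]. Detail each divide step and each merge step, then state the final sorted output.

Merge sort trace:

Split: [6, 14, 17, 7] -> [6, 14] and [17, 7]
  Split: [6, 14] -> [6] and [14]
  Merge: [6] + [14] -> [6, 14]
  Split: [17, 7] -> [17] and [7]
  Merge: [17] + [7] -> [7, 17]
Merge: [6, 14] + [7, 17] -> [6, 7, 14, 17]

Final sorted array: [6, 7, 14, 17]

The merge sort proceeds by recursively splitting the array and merging sorted halves.
After all merges, the sorted array is [6, 7, 14, 17].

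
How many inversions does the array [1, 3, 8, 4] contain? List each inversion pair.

Finding inversions in [1, 3, 8, 4]:

(2, 3): arr[2]=8 > arr[3]=4

Total inversions: 1

The array has 1 inversion(s): (2,3). Each pair (i,j) satisfies i < j and arr[i] > arr[j].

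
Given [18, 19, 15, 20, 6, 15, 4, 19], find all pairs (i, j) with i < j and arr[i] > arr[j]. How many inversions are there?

Finding inversions in [18, 19, 15, 20, 6, 15, 4, 19]:

(0, 2): arr[0]=18 > arr[2]=15
(0, 4): arr[0]=18 > arr[4]=6
(0, 5): arr[0]=18 > arr[5]=15
(0, 6): arr[0]=18 > arr[6]=4
(1, 2): arr[1]=19 > arr[2]=15
(1, 4): arr[1]=19 > arr[4]=6
(1, 5): arr[1]=19 > arr[5]=15
(1, 6): arr[1]=19 > arr[6]=4
(2, 4): arr[2]=15 > arr[4]=6
(2, 6): arr[2]=15 > arr[6]=4
(3, 4): arr[3]=20 > arr[4]=6
(3, 5): arr[3]=20 > arr[5]=15
(3, 6): arr[3]=20 > arr[6]=4
(3, 7): arr[3]=20 > arr[7]=19
(4, 6): arr[4]=6 > arr[6]=4
(5, 6): arr[5]=15 > arr[6]=4

Total inversions: 16

The array has 16 inversion(s): (0,2), (0,4), (0,5), (0,6), (1,2), (1,4), (1,5), (1,6), (2,4), (2,6), (3,4), (3,5), (3,6), (3,7), (4,6), (5,6). Each pair (i,j) satisfies i < j and arr[i] > arr[j].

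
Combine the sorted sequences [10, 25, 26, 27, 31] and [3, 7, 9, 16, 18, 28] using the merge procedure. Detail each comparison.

Merging process:

Compare 10 vs 3: take 3 from right. Merged: [3]
Compare 10 vs 7: take 7 from right. Merged: [3, 7]
Compare 10 vs 9: take 9 from right. Merged: [3, 7, 9]
Compare 10 vs 16: take 10 from left. Merged: [3, 7, 9, 10]
Compare 25 vs 16: take 16 from right. Merged: [3, 7, 9, 10, 16]
Compare 25 vs 18: take 18 from right. Merged: [3, 7, 9, 10, 16, 18]
Compare 25 vs 28: take 25 from left. Merged: [3, 7, 9, 10, 16, 18, 25]
Compare 26 vs 28: take 26 from left. Merged: [3, 7, 9, 10, 16, 18, 25, 26]
Compare 27 vs 28: take 27 from left. Merged: [3, 7, 9, 10, 16, 18, 25, 26, 27]
Compare 31 vs 28: take 28 from right. Merged: [3, 7, 9, 10, 16, 18, 25, 26, 27, 28]
Append remaining from left: [31]. Merged: [3, 7, 9, 10, 16, 18, 25, 26, 27, 28, 31]

Final merged array: [3, 7, 9, 10, 16, 18, 25, 26, 27, 28, 31]
Total comparisons: 10

The merged array is [3, 7, 9, 10, 16, 18, 25, 26, 27, 28, 31], requiring 10 comparisons. The merge step runs in O(n) time where n is the total number of elements.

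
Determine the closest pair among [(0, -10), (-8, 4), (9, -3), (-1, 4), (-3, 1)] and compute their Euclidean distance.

Computing all pairwise distances among 5 points:

d((0, -10), (-8, 4)) = 16.1245
d((0, -10), (9, -3)) = 11.4018
d((0, -10), (-1, 4)) = 14.0357
d((0, -10), (-3, 1)) = 11.4018
d((-8, 4), (9, -3)) = 18.3848
d((-8, 4), (-1, 4)) = 7.0
d((-8, 4), (-3, 1)) = 5.831
d((9, -3), (-1, 4)) = 12.2066
d((9, -3), (-3, 1)) = 12.6491
d((-1, 4), (-3, 1)) = 3.6056 <-- minimum

Closest pair: (-1, 4) and (-3, 1) with distance 3.6056

The closest pair is (-1, 4) and (-3, 1) with Euclidean distance 3.6056. For 5 points, brute-force pairwise comparison is shown above. For large n, the divide-and-conquer algorithm (sort by x, recurse on halves, check the dividing strip) achieves O(n log n).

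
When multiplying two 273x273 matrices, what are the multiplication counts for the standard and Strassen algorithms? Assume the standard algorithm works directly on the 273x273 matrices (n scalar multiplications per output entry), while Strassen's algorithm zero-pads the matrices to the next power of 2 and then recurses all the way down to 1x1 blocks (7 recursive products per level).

Matrix multiplication for 273x273 matrices:

Strassen's algorithm requires power-of-2 dimensions. Pad 273x273 to 512x512 (next power of 2).

Standard algorithm: 273^3 = 20346417 multiplications
Strassen's algorithm: 7^(log2(512)) = 7^9 = 40353607 multiplications
Difference: 20346417 - 40353607 = -20007190 (Strassen uses MORE here due to padding overhead — for small or just-over-power-of-2 n, padding can outweigh the per-level savings)

Standard: 20346417 multiplications (273^3). Strassen: 40353607 multiplications (7^9, after padding to 512x512). Strassen reduces 8 recursive multiplications to 7 at each level.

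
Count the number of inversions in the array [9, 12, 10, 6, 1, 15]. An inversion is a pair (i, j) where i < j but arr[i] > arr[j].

Finding inversions in [9, 12, 10, 6, 1, 15]:

(0, 3): arr[0]=9 > arr[3]=6
(0, 4): arr[0]=9 > arr[4]=1
(1, 2): arr[1]=12 > arr[2]=10
(1, 3): arr[1]=12 > arr[3]=6
(1, 4): arr[1]=12 > arr[4]=1
(2, 3): arr[2]=10 > arr[3]=6
(2, 4): arr[2]=10 > arr[4]=1
(3, 4): arr[3]=6 > arr[4]=1

Total inversions: 8

The array has 8 inversion(s): (0,3), (0,4), (1,2), (1,3), (1,4), (2,3), (2,4), (3,4). Each pair (i,j) satisfies i < j and arr[i] > arr[j].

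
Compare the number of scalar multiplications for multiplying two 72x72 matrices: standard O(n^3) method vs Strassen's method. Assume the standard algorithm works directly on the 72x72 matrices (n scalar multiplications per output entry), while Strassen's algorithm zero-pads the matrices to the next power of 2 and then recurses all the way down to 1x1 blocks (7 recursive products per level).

Matrix multiplication for 72x72 matrices:

Strassen's algorithm requires power-of-2 dimensions. Pad 72x72 to 128x128 (next power of 2).

Standard algorithm: 72^3 = 373248 multiplications
Strassen's algorithm: 7^(log2(128)) = 7^7 = 823543 multiplications
Difference: 373248 - 823543 = -450295 (Strassen uses MORE here due to padding overhead — for small or just-over-power-of-2 n, padding can outweigh the per-level savings)

Standard: 373248 multiplications (72^3). Strassen: 823543 multiplications (7^7, after padding to 128x128). Strassen reduces 8 recursive multiplications to 7 at each level.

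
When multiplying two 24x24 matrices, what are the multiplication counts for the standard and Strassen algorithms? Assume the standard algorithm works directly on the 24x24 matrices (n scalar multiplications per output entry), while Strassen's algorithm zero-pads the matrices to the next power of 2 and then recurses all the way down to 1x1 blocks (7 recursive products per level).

Matrix multiplication for 24x24 matrices:

Strassen's algorithm requires power-of-2 dimensions. Pad 24x24 to 32x32 (next power of 2).

Standard algorithm: 24^3 = 13824 multiplications
Strassen's algorithm: 7^(log2(32)) = 7^5 = 16807 multiplications
Difference: 13824 - 16807 = -2983 (Strassen uses MORE here due to padding overhead — for small or just-over-power-of-2 n, padding can outweigh the per-level savings)

Standard: 13824 multiplications (24^3). Strassen: 16807 multiplications (7^5, after padding to 32x32). Strassen reduces 8 recursive multiplications to 7 at each level.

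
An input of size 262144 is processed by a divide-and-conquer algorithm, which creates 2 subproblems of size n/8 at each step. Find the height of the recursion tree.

For divide and conquer with division factor 8:

Problem sizes at each level:
Level 0: 262144
Level 1: 32768
Level 2: 4096
Level 3: 512
Level 4: 64
Level 5: 8
Level 6: 1

The root is level 0 and the size-1 base case is level 6 (the tree spans levels 0 through 6, i.e. 7 levels counting the root), so the depth is the number of divisions: log_8(262144) = 6

The recursion tree depth is log_8(262144) = 6. At each level, the problem size is divided by 8, so it takes 6 divisions to reduce to a base case of size 1. The algorithm makes 2 recursive calls at each level.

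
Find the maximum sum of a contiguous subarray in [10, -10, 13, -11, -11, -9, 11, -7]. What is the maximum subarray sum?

Using Kadane's algorithm on [10, -10, 13, -11, -11, -9, 11, -7]:

Scanning through the array:
Position 1 (value -10): max_ending_here = 0, max_so_far = 10
Position 2 (value 13): max_ending_here = 13, max_so_far = 13
Position 3 (value -11): max_ending_here = 2, max_so_far = 13
Position 4 (value -11): max_ending_here = -9, max_so_far = 13
Position 5 (value -9): max_ending_here = -9, max_so_far = 13
Position 6 (value 11): max_ending_here = 11, max_so_far = 13
Position 7 (value -7): max_ending_here = 4, max_so_far = 13

Maximum subarray: [10, -10, 13]
Maximum sum: 13

The maximum subarray is [10, -10, 13] with sum 13. This subarray runs from index 0 to index 2.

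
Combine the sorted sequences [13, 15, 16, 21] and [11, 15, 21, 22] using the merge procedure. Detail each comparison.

Merging process:

Compare 13 vs 11: take 11 from right. Merged: [11]
Compare 13 vs 15: take 13 from left. Merged: [11, 13]
Compare 15 vs 15: take 15 from left. Merged: [11, 13, 15]
Compare 16 vs 15: take 15 from right. Merged: [11, 13, 15, 15]
Compare 16 vs 21: take 16 from left. Merged: [11, 13, 15, 15, 16]
Compare 21 vs 21: take 21 from left. Merged: [11, 13, 15, 15, 16, 21]
Append remaining from right: [21, 22]. Merged: [11, 13, 15, 15, 16, 21, 21, 22]

Final merged array: [11, 13, 15, 15, 16, 21, 21, 22]
Total comparisons: 6

The merged array is [11, 13, 15, 15, 16, 21, 21, 22], requiring 6 comparisons. The merge step runs in O(n) time where n is the total number of elements.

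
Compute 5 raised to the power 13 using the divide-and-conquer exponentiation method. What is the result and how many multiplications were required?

Computing 5^13 by squaring (build up from 5^1; each line after the first costs one multiplication):

5^1 = 5
5^2 = (5^1)^2 = 5^2 = 25
5^3 = 5 * 5^2 = 5 * 25 = 125
5^6 = (5^3)^2 = 125^2 = 15625
5^12 = (5^6)^2 = 15625^2 = 244140625
5^13 = 5 * 5^12 = 5 * 244140625 = 1220703125

Result: 1220703125
Multiplications needed: 5 (5 lines after 5^1)

5^13 = 1220703125. Using exponentiation by squaring, this requires 5 multiplications. The key idea: if the exponent is even, square the half-power; if odd, multiply by the base once.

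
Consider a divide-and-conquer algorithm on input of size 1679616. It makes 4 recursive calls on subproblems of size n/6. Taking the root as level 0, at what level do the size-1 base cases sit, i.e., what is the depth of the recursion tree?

For divide and conquer with division factor 6:

Problem sizes at each level:
Level 0: 1679616
Level 1: 279936
Level 2: 46656
Level 3: 7776
Level 4: 1296
Level 5: 216
Level 6: 36
Level 7: 6
Level 8: 1

The root is level 0 and the size-1 base case is level 8 (the tree spans levels 0 through 8, i.e. 9 levels counting the root), so the depth is the number of divisions: log_6(1679616) = 8

The recursion tree depth is log_6(1679616) = 8. At each level, the problem size is divided by 6, so it takes 8 divisions to reduce to a base case of size 1. The algorithm makes 4 recursive calls at each level.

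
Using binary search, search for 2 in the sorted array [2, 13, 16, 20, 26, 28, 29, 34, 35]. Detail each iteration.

Binary search for 2 in [2, 13, 16, 20, 26, 28, 29, 34, 35]:

lo=0, hi=8, mid=4, arr[mid]=26 -> 26 > 2, search left half
lo=0, hi=3, mid=1, arr[mid]=13 -> 13 > 2, search left half
lo=0, hi=0, mid=0, arr[mid]=2 -> Found target at index 0!

Binary search finds 2 at index 0 after 3 comparisons. The search repeatedly halves the search space by comparing with the middle element.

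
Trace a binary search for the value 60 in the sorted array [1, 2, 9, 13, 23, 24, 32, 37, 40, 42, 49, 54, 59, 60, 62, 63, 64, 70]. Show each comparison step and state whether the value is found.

Binary search for 60 in [1, 2, 9, 13, 23, 24, 32, 37, 40, 42, 49, 54, 59, 60, 62, 63, 64, 70]:

lo=0, hi=17, mid=8, arr[mid]=40 -> 40 < 60, search right half
lo=9, hi=17, mid=13, arr[mid]=60 -> Found target at index 13!

Binary search finds 60 at index 13 after 2 comparisons. The search repeatedly halves the search space by comparing with the middle element.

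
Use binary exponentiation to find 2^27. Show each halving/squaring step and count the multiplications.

Computing 2^27 by squaring (build up from 2^1; each line after the first costs one multiplication):

2^1 = 2
2^2 = (2^1)^2 = 2^2 = 4
2^3 = 2 * 2^2 = 2 * 4 = 8
2^6 = (2^3)^2 = 8^2 = 64
2^12 = (2^6)^2 = 64^2 = 4096
2^13 = 2 * 2^12 = 2 * 4096 = 8192
2^26 = (2^13)^2 = 8192^2 = 67108864
2^27 = 2 * 2^26 = 2 * 67108864 = 134217728

Result: 134217728
Multiplications needed: 7 (7 lines after 2^1)

2^27 = 134217728. Using exponentiation by squaring, this requires 7 multiplications. The key idea: if the exponent is even, square the half-power; if odd, multiply by the base once.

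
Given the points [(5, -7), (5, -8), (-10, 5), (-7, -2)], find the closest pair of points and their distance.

Computing all pairwise distances among 4 points:

d((5, -7), (5, -8)) = 1.0 <-- minimum
d((5, -7), (-10, 5)) = 19.2094
d((5, -7), (-7, -2)) = 13.0
d((5, -8), (-10, 5)) = 19.8494
d((5, -8), (-7, -2)) = 13.4164
d((-10, 5), (-7, -2)) = 7.6158

Closest pair: (5, -7) and (5, -8) with distance 1.0

The closest pair is (5, -7) and (5, -8) with Euclidean distance 1.0. For 4 points, brute-force pairwise comparison is shown above. For large n, the divide-and-conquer algorithm (sort by x, recurse on halves, check the dividing strip) achieves O(n log n).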